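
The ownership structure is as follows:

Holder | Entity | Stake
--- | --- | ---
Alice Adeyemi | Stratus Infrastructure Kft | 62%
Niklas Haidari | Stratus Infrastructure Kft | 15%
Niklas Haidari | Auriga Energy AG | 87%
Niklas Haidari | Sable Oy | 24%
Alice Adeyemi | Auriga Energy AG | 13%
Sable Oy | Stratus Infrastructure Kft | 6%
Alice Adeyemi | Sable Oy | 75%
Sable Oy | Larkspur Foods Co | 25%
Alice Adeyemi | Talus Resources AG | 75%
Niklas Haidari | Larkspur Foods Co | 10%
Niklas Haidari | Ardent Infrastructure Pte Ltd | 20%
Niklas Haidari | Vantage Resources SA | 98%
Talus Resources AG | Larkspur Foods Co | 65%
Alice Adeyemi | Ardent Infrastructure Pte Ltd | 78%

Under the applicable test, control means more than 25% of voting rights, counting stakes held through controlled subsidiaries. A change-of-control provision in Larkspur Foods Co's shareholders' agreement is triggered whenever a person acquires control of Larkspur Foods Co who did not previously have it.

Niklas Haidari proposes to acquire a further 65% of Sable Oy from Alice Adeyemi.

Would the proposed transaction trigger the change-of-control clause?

Yes

The purchase adds only to Niklas's holdings (Alice's stake shrinks), so Niklas is the only person who could newly come to control Larkspur.
Niklas holds 87% of Auriga, so Niklas controls Auriga.
Niklas holds 98% of Vantage, so Niklas controls Vantage.
In Larkspur, Niklas's side holds only 10%, not > 25%.
So before the transaction, Niklas does not control Larkspur.
After the purchase, Niklas's direct stake in Sable rises to 24% + 65% = 89%, and Alice's stake falls to 10%.
Niklas holds 89% of Sable, so Niklas controls Sable.
Sable and Niklas together hold 25% + 10% = 35% of Larkspur, so Niklas controls Larkspur.
Niklas did not control Larkspur before and does after, so the clause is triggered.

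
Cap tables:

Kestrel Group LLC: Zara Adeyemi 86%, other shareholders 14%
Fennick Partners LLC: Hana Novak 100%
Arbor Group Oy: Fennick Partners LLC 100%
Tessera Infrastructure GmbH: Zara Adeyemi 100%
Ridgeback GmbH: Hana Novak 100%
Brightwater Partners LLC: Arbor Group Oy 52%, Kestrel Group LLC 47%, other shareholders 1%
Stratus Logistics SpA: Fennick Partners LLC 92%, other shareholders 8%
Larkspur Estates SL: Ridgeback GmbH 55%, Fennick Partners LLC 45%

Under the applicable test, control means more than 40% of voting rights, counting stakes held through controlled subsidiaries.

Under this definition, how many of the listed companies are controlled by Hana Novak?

Hana holds 100% of Fennick, so Hana controls Fennick.
Fennick holds 100% of Arbor, so Hana controls Arbor.
Hana holds 100% of Ridgeback, so Hana controls Ridgeback.
Arbor holds 52% of Brightwater, so Hana controls Brightwater.
Fennick holds 92% of Stratus, so Hana controls Stratus.
Ridgeback and Fennick together hold 55% + 45% = 100% of Larkspur, so Hana controls Larkspur.
No other company's threshold is met.
Hana controls 6 companies.

6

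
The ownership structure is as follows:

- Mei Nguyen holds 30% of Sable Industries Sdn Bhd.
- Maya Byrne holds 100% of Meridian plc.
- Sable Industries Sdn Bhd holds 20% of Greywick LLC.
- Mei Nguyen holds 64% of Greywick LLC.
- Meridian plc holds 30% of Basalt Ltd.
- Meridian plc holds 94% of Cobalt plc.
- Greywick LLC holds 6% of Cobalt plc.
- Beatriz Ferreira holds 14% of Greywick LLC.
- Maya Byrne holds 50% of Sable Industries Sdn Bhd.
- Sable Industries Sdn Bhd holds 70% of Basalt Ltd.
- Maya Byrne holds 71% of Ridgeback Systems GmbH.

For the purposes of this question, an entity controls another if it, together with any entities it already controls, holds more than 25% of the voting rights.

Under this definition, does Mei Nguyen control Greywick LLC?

Yes

Mei holds 30% of Sable, so Mei controls Sable.
Sable and Mei together hold 20% + 64% = 84% of Greywick, so Mei controls Greywick.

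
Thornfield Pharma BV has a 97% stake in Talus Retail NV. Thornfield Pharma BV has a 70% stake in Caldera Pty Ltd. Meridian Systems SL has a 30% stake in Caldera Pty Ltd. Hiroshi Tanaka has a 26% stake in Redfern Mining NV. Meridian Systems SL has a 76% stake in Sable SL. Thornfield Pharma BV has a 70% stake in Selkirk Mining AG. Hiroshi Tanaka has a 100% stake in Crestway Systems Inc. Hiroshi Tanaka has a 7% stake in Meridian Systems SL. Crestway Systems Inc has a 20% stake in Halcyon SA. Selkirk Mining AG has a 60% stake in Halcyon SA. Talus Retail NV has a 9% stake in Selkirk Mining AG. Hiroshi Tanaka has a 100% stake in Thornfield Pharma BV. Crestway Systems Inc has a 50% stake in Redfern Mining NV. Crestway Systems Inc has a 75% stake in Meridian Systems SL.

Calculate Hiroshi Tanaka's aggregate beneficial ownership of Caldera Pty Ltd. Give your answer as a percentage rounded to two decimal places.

94.60%

Hiroshi reaches Caldera along 3 paths.
Via Meridian: 7% × 30% = 2.1%.
Via Crestway → Meridian: 100% × 75% × 30% = 22.5%.
Via Thornfield: 100% × 70% = 70%.
Total: 2.1% + 22.5% + 70% = 94.6%.
Rounded: 94.60%.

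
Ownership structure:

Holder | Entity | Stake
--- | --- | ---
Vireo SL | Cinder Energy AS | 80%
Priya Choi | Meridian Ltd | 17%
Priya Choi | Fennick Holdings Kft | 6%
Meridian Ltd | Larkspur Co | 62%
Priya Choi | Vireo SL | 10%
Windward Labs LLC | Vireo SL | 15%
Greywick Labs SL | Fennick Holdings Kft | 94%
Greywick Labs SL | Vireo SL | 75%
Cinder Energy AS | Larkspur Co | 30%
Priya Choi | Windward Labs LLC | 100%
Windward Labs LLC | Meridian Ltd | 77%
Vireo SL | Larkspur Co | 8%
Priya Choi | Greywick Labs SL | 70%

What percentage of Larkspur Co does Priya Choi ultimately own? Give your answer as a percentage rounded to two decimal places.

83.08%

Priya reaches Larkspur along 8 paths.
Via Windward → Vireo → Cinder: 100% × 15% × 80% × 30% = 3.6%.
Via Greywick → Vireo → Cinder: 70% × 75% × 80% × 30% = 12.6%.
Via Vireo → Cinder: 10% × 80% × 30% = 2.4%.
Via Meridian: 17% × 62% = 10.54%.
Via Windward → Meridian: 100% × 77% × 62% = 47.74%.
Via Windward → Vireo: 100% × 15% × 8% = 1.2%.
Via Greywick → Vireo: 70% × 75% × 8% = 4.2%.
Via Vireo: 10% × 8% = 0.8%.
Total: 3.6% + 12.6% + 2.4% + 10.54% + 47.74% + 1.2% + 4.2% + 0.8% = 83.08%.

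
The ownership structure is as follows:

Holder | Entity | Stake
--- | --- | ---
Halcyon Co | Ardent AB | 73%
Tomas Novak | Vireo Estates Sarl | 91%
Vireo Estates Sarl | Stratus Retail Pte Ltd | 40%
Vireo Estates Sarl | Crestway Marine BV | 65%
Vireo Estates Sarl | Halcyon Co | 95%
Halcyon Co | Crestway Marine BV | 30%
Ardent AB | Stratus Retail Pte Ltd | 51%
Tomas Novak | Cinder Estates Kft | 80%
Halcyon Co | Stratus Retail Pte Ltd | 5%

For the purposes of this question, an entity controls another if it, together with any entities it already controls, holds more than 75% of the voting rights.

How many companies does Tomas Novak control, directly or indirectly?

4

Tomas holds 91% of Vireo, so Tomas controls Vireo.
Tomas holds 80% of Cinder, so Tomas controls Cinder.
Vireo holds 95% of Halcyon, so Tomas controls Halcyon.
Vireo and Halcyon together hold 65% + 30% = 95% of Crestway, so Tomas controls Crestway.
No other company's threshold is met.
Tomas controls 4 companies.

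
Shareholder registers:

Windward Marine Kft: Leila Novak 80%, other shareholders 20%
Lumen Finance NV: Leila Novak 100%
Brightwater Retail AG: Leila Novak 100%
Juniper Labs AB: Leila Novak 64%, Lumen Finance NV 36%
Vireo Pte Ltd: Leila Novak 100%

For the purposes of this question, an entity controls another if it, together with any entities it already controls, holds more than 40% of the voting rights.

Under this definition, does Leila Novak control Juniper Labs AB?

Leila holds 100% of Lumen, so Leila controls Lumen.
Leila and Lumen together hold 64% + 36% = 100% of Juniper, so Leila controls Juniper.

Yes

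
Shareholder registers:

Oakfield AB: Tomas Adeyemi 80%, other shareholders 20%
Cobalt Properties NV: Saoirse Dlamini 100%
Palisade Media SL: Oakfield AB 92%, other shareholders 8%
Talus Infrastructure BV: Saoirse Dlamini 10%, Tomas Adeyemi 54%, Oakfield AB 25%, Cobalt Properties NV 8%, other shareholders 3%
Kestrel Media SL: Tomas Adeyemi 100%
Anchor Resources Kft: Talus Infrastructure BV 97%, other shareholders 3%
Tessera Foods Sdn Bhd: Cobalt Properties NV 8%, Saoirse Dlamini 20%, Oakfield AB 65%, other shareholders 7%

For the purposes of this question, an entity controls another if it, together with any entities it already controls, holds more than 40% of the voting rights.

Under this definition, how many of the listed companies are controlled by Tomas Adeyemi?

Tomas holds 80% of Oakfield, so Tomas controls Oakfield.
Oakfield holds 92% of Palisade, so Tomas controls Palisade.
Tomas and Oakfield together hold 54% + 25% = 79% of Talus, so Tomas controls Talus.
Tomas holds 100% of Kestrel, so Tomas controls Kestrel.
Talus holds 97% of Anchor, so Tomas controls Anchor.
Oakfield holds 65% of Tessera, so Tomas controls Tessera.
No other company's threshold is met.
Tomas controls 6 companies.

6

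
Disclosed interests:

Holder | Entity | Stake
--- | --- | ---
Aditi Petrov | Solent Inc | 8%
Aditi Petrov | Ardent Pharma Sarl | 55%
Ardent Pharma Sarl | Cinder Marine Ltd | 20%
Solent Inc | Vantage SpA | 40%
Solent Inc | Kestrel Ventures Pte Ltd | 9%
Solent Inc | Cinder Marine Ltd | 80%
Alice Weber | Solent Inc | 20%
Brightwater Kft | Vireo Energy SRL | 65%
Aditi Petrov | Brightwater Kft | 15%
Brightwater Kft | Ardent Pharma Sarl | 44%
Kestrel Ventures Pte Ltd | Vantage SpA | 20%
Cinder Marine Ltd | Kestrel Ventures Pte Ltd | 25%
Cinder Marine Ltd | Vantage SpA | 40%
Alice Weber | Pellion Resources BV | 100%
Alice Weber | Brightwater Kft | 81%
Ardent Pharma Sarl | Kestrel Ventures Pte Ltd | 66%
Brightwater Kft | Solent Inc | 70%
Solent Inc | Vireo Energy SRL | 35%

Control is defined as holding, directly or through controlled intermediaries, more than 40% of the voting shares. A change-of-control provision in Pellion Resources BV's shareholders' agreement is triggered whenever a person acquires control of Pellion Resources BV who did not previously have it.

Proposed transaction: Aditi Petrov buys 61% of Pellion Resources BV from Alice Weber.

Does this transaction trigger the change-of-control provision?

Yes

The purchase adds only to Aditi's holdings (Alice's stake shrinks), so Aditi is the only person who could newly come to control Pellion.
Aditi holds 55% of Ardent, so Aditi controls Ardent.
Ardent holds 66% of Kestrel, so Aditi controls Kestrel.
Neither Aditi nor any entity Aditi controls holds any voting interest in Pellion.
So before the transaction, Aditi does not control Pellion.
After the purchase, Aditi holds 61% of Pellion directly, and Alice's stake falls to 39%.
Aditi holds 61% of Pellion, so Aditi controls Pellion.
Aditi did not control Pellion before and does after, so the clause is triggered.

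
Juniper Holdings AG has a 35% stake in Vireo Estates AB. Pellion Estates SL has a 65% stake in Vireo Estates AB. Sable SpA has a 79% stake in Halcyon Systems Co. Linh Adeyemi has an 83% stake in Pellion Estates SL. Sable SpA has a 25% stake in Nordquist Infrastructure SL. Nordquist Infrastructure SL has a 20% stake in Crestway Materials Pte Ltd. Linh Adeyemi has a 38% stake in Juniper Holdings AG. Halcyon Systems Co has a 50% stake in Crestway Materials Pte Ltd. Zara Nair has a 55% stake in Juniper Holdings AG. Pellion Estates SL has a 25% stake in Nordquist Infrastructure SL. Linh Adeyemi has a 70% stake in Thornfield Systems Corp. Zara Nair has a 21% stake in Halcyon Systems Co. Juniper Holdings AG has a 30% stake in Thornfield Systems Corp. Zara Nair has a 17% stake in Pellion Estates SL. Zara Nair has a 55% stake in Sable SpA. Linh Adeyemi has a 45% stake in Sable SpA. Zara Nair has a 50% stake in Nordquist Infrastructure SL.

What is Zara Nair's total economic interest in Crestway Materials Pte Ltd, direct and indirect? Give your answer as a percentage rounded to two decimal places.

Zara reaches Crestway along 5 paths.
Via Nordquist: 50% × 20% = 10%.
Via Sable → Nordquist: 55% × 25% × 20% = 2.75%.
Via Pellion → Nordquist: 17% × 25% × 20% = 0.85%.
Via Sable → Halcyon: 55% × 79% × 50% = 21.725%.
Via Halcyon: 21% × 50% = 10.5%.
Total: 10% + 2.75% + 0.85% + 21.725% + 10.5% = 45.825%.
Rounded: 45.83%.

45.83%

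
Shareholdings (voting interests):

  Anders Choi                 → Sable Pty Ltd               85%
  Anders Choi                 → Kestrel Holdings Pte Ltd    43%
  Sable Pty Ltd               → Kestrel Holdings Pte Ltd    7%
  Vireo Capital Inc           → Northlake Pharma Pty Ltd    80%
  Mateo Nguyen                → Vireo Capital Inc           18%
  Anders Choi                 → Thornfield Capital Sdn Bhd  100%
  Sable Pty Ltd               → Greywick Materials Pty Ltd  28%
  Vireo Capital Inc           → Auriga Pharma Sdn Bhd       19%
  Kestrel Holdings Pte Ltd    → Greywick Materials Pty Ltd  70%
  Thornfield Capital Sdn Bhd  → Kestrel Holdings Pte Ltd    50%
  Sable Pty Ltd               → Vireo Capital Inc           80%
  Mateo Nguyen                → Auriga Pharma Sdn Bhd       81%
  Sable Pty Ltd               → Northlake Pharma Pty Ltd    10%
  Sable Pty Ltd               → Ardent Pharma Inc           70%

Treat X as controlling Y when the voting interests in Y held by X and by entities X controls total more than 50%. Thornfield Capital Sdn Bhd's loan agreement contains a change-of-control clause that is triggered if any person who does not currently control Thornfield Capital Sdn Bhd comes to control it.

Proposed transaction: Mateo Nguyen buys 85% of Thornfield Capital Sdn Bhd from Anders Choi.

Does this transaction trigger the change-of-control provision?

Yes

The purchase adds only to Mateo's holdings (Anders's stake shrinks), so Mateo is the only person who could newly come to control Thornfield.
Mateo holds 81% of Auriga, so Mateo controls Auriga.
Neither Mateo nor any entity Mateo controls holds any voting interest in Thornfield.
So before the transaction, Mateo does not control Thornfield.
After the purchase, Mateo holds 85% of Thornfield directly, and Anders's stake falls to 15%.
Mateo holds 85% of Thornfield, so Mateo controls Thornfield.
Mateo did not control Thornfield before and does after, so the clause is triggered.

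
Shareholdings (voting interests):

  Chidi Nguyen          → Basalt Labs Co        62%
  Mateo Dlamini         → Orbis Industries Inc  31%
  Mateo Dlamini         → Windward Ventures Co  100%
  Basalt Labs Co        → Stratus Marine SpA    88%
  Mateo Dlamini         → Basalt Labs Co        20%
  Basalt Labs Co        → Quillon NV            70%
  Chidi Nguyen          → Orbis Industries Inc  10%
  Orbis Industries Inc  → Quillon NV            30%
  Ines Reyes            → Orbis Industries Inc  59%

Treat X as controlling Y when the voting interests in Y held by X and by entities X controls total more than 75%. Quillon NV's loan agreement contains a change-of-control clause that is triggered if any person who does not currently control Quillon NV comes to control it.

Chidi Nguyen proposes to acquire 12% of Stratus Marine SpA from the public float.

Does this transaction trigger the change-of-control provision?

No

The purchase changes only Chidi's holdings, so Chidi is the only person who could newly come to control Quillon.
Chidi's largest direct stake is 62% in Basalt, which does not meet the threshold, so Chidi controls no company.
Neither Chidi nor any entity Chidi controls holds any voting interest in Quillon.
So before the transaction, Chidi does not control Quillon.
After the purchase, Chidi holds 12% of Stratus directly.
Chidi's side now holds 12% of Stratus, not > 75%, so Chidi still does not control Stratus.
After the transaction, neither Chidi nor any entity Chidi controls holds a voting interest in Quillon, so Chidi still does not control it.
No new person acquires control, so the clause is not triggered.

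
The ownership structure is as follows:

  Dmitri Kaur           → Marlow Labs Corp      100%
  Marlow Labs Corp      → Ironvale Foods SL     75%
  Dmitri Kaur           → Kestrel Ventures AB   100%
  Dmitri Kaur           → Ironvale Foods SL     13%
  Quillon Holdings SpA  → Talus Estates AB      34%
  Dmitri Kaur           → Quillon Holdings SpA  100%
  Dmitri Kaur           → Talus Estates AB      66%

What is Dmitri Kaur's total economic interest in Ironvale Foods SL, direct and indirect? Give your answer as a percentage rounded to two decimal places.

88.00%

Dmitri reaches Ironvale along 2 paths.
Direct stake: 13% = 13%.
Via Marlow: 100% × 75% = 75%.
Total: 13% + 75% = 88%.
Rounded: 88.00%.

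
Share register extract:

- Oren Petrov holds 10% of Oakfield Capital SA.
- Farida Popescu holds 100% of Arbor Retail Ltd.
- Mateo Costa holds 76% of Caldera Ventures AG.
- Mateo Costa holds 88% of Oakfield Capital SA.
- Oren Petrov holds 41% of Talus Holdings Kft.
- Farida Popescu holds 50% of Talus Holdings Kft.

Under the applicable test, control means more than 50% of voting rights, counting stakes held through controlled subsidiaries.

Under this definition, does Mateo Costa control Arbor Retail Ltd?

No

Mateo holds 76% of Caldera, so Mateo controls Caldera.
Mateo holds 88% of Oakfield, so Mateo controls Oakfield.
Neither Mateo nor any entity Mateo controls holds any voting interest in Arbor.
So Mateo does not control Arbor.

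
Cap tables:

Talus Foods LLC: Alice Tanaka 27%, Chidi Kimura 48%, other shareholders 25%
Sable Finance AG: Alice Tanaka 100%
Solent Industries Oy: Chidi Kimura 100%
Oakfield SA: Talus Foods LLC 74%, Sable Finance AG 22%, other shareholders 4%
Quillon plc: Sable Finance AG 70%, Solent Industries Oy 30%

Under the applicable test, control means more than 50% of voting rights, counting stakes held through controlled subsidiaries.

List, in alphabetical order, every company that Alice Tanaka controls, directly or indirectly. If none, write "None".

Alice holds 100% of Sable, so Alice controls Sable.
Sable holds 70% of Quillon, so Alice controls Quillon.
No other company's threshold is met.

Quillon plc, Sable Finance AG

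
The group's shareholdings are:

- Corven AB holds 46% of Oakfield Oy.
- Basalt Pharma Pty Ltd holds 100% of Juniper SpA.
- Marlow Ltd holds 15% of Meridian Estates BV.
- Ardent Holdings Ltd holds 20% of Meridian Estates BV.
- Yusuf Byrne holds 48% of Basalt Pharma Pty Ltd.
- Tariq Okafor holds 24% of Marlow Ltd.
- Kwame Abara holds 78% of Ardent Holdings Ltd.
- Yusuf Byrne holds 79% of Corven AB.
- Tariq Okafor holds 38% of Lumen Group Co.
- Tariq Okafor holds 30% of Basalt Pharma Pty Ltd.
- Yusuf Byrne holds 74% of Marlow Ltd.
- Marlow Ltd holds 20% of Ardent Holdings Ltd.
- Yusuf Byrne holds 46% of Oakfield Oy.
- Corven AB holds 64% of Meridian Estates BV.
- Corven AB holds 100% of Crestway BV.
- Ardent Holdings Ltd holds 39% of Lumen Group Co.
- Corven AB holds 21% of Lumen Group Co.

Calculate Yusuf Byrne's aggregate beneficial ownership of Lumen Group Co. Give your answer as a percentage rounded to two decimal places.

22.36%

Yusuf reaches Lumen along 2 paths.
Via Corven: 79% × 21% = 16.59%.
Via Marlow → Ardent: 74% × 20% × 39% = 5.772%.
Total: 16.59% + 5.772% = 22.362%.
Rounded: 22.36%.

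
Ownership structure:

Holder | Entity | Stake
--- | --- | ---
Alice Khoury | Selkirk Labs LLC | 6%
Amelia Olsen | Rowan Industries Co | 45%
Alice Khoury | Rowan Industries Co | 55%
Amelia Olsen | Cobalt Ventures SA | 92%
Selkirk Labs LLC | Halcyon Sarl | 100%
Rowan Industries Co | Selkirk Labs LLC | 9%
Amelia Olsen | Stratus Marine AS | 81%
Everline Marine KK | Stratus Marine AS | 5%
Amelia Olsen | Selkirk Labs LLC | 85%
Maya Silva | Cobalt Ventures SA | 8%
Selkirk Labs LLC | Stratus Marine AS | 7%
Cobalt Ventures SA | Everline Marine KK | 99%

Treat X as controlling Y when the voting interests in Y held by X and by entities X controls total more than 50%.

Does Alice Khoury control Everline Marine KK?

No

Alice holds 55% of Rowan, so Alice controls Rowan.
Neither Alice nor any entity Alice controls holds any voting interest in Everline.
So Alice does not control Everline.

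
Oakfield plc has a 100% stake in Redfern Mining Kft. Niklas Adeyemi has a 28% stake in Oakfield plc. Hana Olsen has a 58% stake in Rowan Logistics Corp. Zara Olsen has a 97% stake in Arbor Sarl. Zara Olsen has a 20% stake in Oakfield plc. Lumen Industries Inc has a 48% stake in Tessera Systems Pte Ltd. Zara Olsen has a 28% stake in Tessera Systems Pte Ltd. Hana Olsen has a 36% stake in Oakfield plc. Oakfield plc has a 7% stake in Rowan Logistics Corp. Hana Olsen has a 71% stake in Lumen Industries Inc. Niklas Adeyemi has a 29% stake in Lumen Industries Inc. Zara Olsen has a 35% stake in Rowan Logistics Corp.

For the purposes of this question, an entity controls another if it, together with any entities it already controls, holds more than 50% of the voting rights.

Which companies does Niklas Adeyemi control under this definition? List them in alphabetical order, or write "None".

None

Niklas's largest direct stake is 29% in Lumen, which does not meet the threshold.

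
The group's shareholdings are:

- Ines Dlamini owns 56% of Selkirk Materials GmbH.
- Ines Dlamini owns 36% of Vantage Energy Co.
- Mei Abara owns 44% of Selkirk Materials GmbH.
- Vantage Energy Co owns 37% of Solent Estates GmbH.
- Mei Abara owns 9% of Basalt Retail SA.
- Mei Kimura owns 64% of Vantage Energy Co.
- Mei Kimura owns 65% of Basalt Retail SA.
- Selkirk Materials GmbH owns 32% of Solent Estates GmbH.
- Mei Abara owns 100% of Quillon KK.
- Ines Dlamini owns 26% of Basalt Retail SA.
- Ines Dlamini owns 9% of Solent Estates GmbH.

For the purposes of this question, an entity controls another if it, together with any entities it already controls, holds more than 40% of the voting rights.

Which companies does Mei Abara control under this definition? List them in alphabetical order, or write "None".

Quillon KK, Selkirk Materials GmbH

Mei Abara holds 100% of Quillon, so Mei Abara controls Quillon.
Mei Abara holds 44% of Selkirk, so Mei Abara controls Selkirk.
No other company's threshold is met.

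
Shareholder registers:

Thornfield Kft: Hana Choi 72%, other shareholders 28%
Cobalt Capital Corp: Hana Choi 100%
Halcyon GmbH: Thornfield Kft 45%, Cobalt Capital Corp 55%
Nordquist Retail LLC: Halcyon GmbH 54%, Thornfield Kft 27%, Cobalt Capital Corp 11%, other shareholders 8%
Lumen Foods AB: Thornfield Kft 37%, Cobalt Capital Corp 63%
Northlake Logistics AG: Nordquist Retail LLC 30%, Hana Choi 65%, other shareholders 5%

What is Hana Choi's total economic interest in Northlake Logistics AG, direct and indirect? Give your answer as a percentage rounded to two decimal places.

Hana reaches Northlake along 5 paths.
Via Thornfield → Halcyon → Nordquist: 72% × 45% × 54% × 30% = 5.2488%.
Via Cobalt → Halcyon → Nordquist: 100% × 55% × 54% × 30% = 8.91%.
Via Thornfield → Nordquist: 72% × 27% × 30% = 5.832%.
Via Cobalt → Nordquist: 100% × 11% × 30% = 3.3%.
Direct stake: 65% = 65%.
Total: 5.2488% + 8.91% + 5.832% + 3.3% + 65% = 88.2908%.
Rounded: 88.29%.

88.29%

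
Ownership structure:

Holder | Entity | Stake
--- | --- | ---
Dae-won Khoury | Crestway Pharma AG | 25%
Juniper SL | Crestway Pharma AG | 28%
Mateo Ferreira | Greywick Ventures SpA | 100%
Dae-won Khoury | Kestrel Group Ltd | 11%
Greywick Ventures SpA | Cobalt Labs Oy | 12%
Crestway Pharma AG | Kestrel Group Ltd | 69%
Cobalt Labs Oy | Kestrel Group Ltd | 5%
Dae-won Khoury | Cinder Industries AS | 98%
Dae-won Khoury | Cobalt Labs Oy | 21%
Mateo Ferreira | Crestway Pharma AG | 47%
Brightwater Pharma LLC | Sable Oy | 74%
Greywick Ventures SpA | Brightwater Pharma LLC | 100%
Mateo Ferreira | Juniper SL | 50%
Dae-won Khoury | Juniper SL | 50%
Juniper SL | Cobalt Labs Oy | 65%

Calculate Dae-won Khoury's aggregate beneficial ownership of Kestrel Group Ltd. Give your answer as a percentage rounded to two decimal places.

40.59%

Dae-won reaches Kestrel along 5 paths.
Direct stake: 11% = 11%.
Via Juniper → Cobalt: 50% × 65% × 5% = 1.625%.
Via Cobalt: 21% × 5% = 1.05%.
Via Crestway: 25% × 69% = 17.25%.
Via Juniper → Crestway: 50% × 28% × 69% = 9.66%.
Total: 11% + 1.625% + 1.05% + 17.25% + 9.66% = 40.585%.
Rounded: 40.59%.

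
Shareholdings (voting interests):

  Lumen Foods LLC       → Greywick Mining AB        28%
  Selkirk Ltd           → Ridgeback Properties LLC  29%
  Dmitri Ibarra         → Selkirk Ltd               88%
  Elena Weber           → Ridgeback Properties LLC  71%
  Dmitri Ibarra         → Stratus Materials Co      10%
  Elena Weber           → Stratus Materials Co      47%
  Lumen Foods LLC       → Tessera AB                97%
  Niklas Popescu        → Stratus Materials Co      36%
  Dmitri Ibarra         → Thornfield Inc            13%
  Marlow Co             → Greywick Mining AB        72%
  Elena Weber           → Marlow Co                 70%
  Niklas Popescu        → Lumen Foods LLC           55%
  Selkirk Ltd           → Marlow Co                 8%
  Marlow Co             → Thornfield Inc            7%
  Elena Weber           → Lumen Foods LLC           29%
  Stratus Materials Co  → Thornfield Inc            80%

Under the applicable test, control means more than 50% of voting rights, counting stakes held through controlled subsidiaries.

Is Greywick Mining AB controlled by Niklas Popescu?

Niklas holds 55% of Lumen, so Niklas controls Lumen.
Lumen holds 97% of Tessera, so Niklas controls Tessera.
In Greywick, Niklas's side holds only 28%, not > 50%.
So Niklas does not control Greywick.

No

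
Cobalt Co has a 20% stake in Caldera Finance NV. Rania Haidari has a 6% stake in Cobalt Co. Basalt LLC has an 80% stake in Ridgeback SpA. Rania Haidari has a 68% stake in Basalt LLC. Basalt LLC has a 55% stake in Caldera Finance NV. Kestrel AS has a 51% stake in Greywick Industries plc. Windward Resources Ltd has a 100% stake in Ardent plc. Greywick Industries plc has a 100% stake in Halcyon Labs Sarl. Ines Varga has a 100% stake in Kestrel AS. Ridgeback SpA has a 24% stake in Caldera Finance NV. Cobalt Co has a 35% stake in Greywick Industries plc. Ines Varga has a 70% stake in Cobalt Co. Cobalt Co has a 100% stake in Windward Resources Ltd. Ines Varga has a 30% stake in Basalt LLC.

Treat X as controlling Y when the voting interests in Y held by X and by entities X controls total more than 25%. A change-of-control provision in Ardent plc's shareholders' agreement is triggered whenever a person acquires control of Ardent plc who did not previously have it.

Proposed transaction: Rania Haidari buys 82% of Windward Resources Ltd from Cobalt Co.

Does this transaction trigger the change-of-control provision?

Yes

The purchase adds only to Rania's holdings (Cobalt's stake shrinks), so Rania is the only person who could newly come to control Ardent.
Rania holds 68% of Basalt, so Rania controls Basalt.
Basalt holds 80% of Ridgeback, so Rania controls Ridgeback.
Basalt and Ridgeback together hold 55% + 24% = 79% of Caldera, so Rania controls Caldera.
Neither Rania nor any entity Rania controls holds any voting interest in Ardent.
So before the transaction, Rania does not control Ardent.
After the purchase, Rania holds 82% of Windward directly, and Cobalt's stake falls to 18%.
Rania holds 82% of Windward, so Rania controls Windward.
Windward holds 100% of Ardent, so Rania controls Ardent.
Rania did not control Ardent before and does after, so the clause is triggered.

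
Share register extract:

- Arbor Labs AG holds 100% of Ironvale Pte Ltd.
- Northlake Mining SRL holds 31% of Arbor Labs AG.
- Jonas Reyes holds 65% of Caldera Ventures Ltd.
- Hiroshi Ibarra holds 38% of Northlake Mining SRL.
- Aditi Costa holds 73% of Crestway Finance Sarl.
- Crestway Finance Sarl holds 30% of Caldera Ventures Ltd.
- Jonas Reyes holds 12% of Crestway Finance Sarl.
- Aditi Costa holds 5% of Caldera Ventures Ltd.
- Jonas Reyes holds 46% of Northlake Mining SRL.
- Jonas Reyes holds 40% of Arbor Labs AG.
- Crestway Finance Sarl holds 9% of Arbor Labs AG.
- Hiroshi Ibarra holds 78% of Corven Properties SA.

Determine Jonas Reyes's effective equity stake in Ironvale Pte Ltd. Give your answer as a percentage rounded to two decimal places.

55.34%

Jonas reaches Ironvale along 3 paths.
Via Arbor: 40% × 100% = 40%.
Via Crestway → Arbor: 12% × 9% × 100% = 1.08%.
Via Northlake → Arbor: 46% × 31% × 100% = 14.26%.
Total: 40% + 1.08% + 14.26% = 55.34%.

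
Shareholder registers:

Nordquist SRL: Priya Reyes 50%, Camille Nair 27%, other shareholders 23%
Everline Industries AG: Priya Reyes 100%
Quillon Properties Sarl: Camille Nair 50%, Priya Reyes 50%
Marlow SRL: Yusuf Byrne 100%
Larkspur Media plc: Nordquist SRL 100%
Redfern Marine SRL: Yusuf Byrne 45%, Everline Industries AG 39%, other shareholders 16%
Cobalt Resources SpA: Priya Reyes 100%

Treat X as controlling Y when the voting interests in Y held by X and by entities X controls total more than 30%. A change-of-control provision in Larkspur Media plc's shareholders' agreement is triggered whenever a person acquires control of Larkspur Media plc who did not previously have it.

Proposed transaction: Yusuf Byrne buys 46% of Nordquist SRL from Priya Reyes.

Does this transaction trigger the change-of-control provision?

Yes

The purchase adds only to Yusuf's holdings (Priya's stake shrinks), so Yusuf is the only person who could newly come to control Larkspur.
Yusuf holds 100% of Marlow, so Yusuf controls Marlow.
Yusuf holds 45% of Redfern, so Yusuf controls Redfern.
Neither Yusuf nor any entity Yusuf controls holds any voting interest in Larkspur.
So before the transaction, Yusuf does not control Larkspur.
After the purchase, Yusuf holds 46% of Nordquist directly, and Priya's stake falls to 4%.
Yusuf holds 46% of Nordquist, so Yusuf controls Nordquist.
Nordquist holds 100% of Larkspur, so Yusuf controls Larkspur.
Yusuf did not control Larkspur before and does after, so the clause is triggered.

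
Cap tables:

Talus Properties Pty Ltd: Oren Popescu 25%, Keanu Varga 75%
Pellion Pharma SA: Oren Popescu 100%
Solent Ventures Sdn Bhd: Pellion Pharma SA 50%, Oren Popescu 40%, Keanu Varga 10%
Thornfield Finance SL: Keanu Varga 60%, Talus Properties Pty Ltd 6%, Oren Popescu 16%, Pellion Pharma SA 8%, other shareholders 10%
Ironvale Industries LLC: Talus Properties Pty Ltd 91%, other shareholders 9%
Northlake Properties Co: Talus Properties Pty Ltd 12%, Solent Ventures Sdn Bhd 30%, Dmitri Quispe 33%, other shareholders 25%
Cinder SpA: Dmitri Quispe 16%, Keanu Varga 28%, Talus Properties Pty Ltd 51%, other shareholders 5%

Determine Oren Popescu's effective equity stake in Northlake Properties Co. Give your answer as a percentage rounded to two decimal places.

Oren reaches Northlake along 3 paths.
Via Talus: 25% × 12% = 3%.
Via Pellion → Solent: 100% × 50% × 30% = 15%.
Via Solent: 40% × 30% = 12%.
Total: 3% + 15% + 12% = 30%.
Rounded: 30.00%.

30.00%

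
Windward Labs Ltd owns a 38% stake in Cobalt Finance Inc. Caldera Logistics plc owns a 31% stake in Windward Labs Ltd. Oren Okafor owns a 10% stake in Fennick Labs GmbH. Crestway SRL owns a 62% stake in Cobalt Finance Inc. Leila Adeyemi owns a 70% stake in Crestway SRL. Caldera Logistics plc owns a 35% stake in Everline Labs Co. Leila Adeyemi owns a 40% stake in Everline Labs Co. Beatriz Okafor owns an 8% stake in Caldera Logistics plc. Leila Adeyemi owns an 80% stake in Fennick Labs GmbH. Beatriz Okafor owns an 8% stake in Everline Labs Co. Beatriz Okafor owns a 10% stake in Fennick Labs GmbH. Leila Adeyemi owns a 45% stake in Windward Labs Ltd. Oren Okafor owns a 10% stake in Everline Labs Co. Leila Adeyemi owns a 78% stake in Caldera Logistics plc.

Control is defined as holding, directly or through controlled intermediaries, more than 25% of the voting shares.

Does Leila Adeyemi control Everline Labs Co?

Yes

Leila holds 78% of Caldera, so Leila controls Caldera.
Caldera and Leila together hold 35% + 40% = 75% of Everline, so Leila controls Everline.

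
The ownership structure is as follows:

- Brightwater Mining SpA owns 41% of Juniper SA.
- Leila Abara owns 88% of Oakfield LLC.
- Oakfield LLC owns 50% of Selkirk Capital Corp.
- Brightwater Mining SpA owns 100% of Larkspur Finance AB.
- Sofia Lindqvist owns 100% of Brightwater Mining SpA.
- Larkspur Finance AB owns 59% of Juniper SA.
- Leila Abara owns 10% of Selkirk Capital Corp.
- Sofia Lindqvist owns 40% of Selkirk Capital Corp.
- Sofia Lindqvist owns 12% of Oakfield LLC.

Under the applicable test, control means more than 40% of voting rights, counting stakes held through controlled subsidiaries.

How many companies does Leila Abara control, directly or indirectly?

Leila holds 88% of Oakfield, so Leila controls Oakfield.
Leila and Oakfield together hold 10% + 50% = 60% of Selkirk, so Leila controls Selkirk.
No other company's threshold is met.
Leila controls 2 companies.

2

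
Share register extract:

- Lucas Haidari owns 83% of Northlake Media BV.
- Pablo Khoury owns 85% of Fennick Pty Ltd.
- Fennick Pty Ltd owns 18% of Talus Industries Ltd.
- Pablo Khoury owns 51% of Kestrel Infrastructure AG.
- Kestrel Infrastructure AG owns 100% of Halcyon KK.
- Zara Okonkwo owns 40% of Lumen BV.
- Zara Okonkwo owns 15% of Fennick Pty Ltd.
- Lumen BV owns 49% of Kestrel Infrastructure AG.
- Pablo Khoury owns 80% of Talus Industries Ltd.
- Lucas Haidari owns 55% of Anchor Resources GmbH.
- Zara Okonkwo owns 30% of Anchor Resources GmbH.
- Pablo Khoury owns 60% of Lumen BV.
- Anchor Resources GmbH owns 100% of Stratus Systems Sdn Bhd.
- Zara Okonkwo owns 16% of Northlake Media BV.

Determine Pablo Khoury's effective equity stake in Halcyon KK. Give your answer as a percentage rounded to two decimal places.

80.40%

Pablo reaches Halcyon along 2 paths.
Via Lumen → Kestrel: 60% × 49% × 100% = 29.4%.
Via Kestrel: 51% × 100% = 51%.
Total: 29.4% + 51% = 80.4%.
Rounded: 80.40%.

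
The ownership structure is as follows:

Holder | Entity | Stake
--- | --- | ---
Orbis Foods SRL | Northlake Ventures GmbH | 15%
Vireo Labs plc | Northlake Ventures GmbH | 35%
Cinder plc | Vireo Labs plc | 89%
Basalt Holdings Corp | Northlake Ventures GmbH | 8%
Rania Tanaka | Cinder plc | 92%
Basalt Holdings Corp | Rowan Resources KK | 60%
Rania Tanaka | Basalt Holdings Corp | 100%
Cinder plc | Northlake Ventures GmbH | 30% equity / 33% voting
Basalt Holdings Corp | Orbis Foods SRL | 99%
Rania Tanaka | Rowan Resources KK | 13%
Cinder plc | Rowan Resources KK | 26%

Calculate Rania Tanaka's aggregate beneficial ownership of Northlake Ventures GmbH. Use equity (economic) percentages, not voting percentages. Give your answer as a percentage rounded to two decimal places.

79.11%

Rania reaches Northlake along 4 paths.
Via Basalt → Orbis: 100% × 99% × 15% = 14.85%.
Via Cinder → Vireo: 92% × 89% × 35% = 28.658%.
Via Cinder: 92% × 30% = 27.6%.
Via Basalt: 100% × 8% = 8%.
Total: 14.85% + 28.658% + 27.6% + 8% = 79.108%.
Rounded: 79.11%.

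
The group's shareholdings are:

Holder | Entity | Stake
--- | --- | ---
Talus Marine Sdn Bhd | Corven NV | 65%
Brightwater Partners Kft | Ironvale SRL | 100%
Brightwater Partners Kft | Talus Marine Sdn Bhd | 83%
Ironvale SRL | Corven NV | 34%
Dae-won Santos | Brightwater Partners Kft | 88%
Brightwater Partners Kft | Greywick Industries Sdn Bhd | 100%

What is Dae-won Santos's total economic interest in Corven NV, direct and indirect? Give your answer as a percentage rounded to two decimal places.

Dae-won reaches Corven along 2 paths.
Via Brightwater → Talus: 88% × 83% × 65% = 47.476%.
Via Brightwater → Ironvale: 88% × 100% × 34% = 29.92%.
Total: 47.476% + 29.92% = 77.396%.
Rounded: 77.40%.

77.40%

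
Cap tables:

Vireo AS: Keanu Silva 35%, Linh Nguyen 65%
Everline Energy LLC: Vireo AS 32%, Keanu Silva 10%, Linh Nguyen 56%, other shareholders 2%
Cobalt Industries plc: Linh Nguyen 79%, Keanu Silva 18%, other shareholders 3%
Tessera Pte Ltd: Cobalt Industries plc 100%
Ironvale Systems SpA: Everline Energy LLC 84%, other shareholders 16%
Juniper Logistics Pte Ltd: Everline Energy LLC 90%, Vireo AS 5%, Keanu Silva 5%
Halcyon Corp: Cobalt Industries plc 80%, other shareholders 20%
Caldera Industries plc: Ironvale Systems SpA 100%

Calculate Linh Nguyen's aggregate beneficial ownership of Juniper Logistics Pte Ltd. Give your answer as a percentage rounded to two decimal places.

Linh reaches Juniper along 3 paths.
Via Vireo → Everline: 65% × 32% × 90% = 18.72%.
Via Everline: 56% × 90% = 50.4%.
Via Vireo: 65% × 5% = 3.25%.
Total: 18.72% + 50.4% + 3.25% = 72.37%.

72.37%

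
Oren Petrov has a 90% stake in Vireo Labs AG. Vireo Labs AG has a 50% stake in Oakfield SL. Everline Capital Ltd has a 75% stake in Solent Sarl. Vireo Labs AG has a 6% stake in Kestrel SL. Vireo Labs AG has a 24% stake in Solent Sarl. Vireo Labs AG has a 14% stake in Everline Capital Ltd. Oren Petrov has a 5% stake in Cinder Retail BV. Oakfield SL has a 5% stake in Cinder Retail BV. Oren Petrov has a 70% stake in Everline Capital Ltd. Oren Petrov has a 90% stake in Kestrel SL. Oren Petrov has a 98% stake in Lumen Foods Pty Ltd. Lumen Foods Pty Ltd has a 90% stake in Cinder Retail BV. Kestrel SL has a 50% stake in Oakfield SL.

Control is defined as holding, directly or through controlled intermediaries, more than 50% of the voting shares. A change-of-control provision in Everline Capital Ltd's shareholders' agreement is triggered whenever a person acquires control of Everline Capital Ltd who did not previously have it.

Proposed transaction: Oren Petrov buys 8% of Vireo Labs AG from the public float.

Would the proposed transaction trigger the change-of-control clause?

No

The purchase changes only Oren's holdings, so Oren is the only person who could newly come to control Everline.
Oren holds 90% of Vireo, so Oren controls Vireo.
Oren and Vireo together hold 70% + 14% = 84% of Everline, so Oren controls Everline.
So Oren already controls Everline before the transaction.
After the purchase, Oren's direct stake in Vireo rises to 90% + 8% = 98%.
Oren controlled Everline already, so this is not a new person acquiring control; every other person's position is unchanged or reduced.
No new person acquires control, so the clause is not triggered.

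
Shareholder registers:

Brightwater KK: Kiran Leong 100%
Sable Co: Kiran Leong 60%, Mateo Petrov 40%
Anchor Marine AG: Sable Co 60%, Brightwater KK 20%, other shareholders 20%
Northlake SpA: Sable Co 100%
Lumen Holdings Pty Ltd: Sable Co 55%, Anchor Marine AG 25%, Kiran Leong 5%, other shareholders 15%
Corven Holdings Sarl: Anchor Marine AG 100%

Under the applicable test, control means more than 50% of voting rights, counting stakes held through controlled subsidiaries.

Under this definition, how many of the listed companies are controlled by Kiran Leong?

6

Kiran holds 100% of Brightwater, so Kiran controls Brightwater.
Kiran holds 60% of Sable, so Kiran controls Sable.
Sable and Brightwater together hold 60% + 20% = 80% of Anchor, so Kiran controls Anchor.
Sable holds 100% of Northlake, so Kiran controls Northlake.
Sable and Anchor and Kiran together hold 55% + 25% + 5% = 85% of Lumen, so Kiran controls Lumen.
Anchor holds 100% of Corven, so Kiran controls Corven.
Kiran controls 6 companies.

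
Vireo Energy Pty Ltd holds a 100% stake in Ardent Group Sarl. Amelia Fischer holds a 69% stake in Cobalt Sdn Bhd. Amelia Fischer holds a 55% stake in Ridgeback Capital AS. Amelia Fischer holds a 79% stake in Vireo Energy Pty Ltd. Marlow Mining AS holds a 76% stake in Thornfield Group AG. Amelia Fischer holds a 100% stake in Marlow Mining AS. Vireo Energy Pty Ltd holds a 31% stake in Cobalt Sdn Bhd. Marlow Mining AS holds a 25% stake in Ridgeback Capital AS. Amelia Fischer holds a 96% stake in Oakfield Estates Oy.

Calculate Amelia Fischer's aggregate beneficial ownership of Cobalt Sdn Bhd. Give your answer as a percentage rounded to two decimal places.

93.49%

Amelia reaches Cobalt along 2 paths.
Via Vireo: 79% × 31% = 24.49%.
Direct stake: 69% = 69%.
Total: 24.49% + 69% = 93.49%.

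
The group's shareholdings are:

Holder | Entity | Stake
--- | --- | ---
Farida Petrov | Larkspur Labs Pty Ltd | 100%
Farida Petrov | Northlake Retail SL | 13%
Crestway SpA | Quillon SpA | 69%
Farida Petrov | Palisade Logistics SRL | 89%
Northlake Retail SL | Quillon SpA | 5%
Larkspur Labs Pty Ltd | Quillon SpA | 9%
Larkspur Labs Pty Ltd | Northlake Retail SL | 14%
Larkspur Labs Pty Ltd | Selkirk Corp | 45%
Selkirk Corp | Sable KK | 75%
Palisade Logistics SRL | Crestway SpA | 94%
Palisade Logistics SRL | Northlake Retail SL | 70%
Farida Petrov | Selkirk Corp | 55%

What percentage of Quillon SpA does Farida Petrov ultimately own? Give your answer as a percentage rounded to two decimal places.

71.19%

Farida reaches Quillon along 5 paths.
Via Palisade → Crestway: 89% × 94% × 69% = 57.7254%.
Via Larkspur: 100% × 9% = 9%.
Via Larkspur → Northlake: 100% × 14% × 5% = 0.7%.
Via Palisade → Northlake: 89% × 70% × 5% = 3.115%.
Via Northlake: 13% × 5% = 0.65%.
Total: 57.7254% + 9% + 0.7% + 3.115% + 0.65% = 71.1904%.
Rounded: 71.19%.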